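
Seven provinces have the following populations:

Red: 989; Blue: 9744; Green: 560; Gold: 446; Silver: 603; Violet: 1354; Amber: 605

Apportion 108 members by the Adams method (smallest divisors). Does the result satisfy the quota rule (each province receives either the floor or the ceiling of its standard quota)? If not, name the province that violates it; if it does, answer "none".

Standard quotas: Red 7.469, Blue 73.586, Green 4.229, Gold 3.368, Silver 4.554, Violet 10.225, Amber 4.569.
Adams allocation: Red 8, Blue 71, Green 5, Gold 4, Silver 5, Violet 10, Amber 5.
Blue has quota 73.586 (lower 73, upper 74) but receives 71 — outside the quota interval.

Blue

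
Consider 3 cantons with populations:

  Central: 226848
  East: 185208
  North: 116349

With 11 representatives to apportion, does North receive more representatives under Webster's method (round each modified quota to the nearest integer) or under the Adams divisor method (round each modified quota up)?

Webster: Central 5, East 4, North 2.
Adams: Central 4, East 4, North 3.
North gets 2 under Webster and 3 under Adams.

Adams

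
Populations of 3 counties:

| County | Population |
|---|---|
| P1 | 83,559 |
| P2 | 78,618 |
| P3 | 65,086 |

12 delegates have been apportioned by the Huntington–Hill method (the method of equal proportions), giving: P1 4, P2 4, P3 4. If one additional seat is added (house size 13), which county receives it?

P1

Priority for the next seat is population ÷ (√(s·(s+1))).
Priorities: P1 18684.360, P2 17579.519, P3 14553.672.
Highest priority: P1.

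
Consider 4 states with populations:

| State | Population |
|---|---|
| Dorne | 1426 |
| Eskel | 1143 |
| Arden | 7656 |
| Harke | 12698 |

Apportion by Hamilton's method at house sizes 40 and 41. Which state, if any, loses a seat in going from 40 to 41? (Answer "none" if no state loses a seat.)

Dorne

At 40 seats: Dorne 3, Eskel 2, Arden 13, Harke 22.
At 41 seats: Dorne 2, Eskel 2, Arden 14, Harke 23.
Dorne drops from 3 to 2.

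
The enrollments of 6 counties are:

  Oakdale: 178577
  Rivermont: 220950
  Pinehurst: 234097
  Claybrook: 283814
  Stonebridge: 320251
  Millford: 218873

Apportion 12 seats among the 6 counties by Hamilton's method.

The standard divisor is 1456562/12 ≈ 121380.167.
Standard quotas: Oakdale 1.4712, Rivermont 1.8203, Pinehurst 1.9286, Claybrook 2.3382, Stonebridge 2.6384, Millford 1.8032.
Lower quotas: Oakdale 1, Rivermont 1, Pinehurst 1, Claybrook 2, Stonebridge 2, Millford 1 (sum 8, leaving 4 seats).
Remainders in descending order: Pinehurst 0.9286, Rivermont 0.8203, Millford 0.8032, Stonebridge 0.6384, Oakdale 0.4712, Claybrook 0.3382.
The surplus seats go to Pinehurst, Rivermont, Millford, Stonebridge.

Oakdale=1; Rivermont=2; Pinehurst=2; Claybrook=2; Stonebridge=3; Millford=2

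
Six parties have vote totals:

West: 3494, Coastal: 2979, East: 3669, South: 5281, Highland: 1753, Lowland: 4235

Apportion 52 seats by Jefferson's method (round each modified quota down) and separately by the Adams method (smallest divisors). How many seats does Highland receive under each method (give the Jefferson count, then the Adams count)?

Jefferson: West 9, Coastal 7, East 9, South 13, Highland 4, Lowland 10.
Adams: West 8, Coastal 7, East 9, South 13, Highland 5, Lowland 10.
Highland gets 4 under Jefferson and 5 under Adams.

4 and 5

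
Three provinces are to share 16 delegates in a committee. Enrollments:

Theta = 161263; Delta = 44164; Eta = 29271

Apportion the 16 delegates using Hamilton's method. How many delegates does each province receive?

Theta=11; Delta=3; Eta=2

Total 234698; standard divisor 234698/16 ≈ 14668.625.
Standard quotas: Theta 10.9937, Delta 3.0108, Eta 1.9955.
Lower quotas: Theta 10, Delta 3, Eta 1 (sum 14, leaving 2 seats).
Remainders in descending order: Eta 0.9955, Theta 0.9937, Delta 0.0108.
Largest remainders: Eta, Theta receive the extra seats.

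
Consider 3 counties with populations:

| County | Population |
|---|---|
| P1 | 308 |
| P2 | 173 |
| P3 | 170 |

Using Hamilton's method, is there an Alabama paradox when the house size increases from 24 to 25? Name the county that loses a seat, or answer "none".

At 24 seats: P1 11, P2 7, P3 6.
At 25 seats: P1 12, P2 7, P3 6.
No county's allocation decreased.

none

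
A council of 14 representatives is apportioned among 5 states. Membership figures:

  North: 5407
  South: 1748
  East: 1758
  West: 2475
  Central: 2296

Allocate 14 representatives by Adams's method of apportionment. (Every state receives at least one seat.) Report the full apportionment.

North: 5, South: 2, East: 2, West: 3, Central: 2

Standard divisor 13684/14 ≈ 977.429; standard quotas: North 5.532, South 1.788, East 1.799, West 2.532, Central 2.349.
Rounding up gives 6, 2, 2, 3, 3 = 16 seats, so the divisor must be adjusted.
With modified divisor 1200: modified quotas North 4.506, South 1.457, East 1.465, West 2.062, Central 1.913.
Rounding up: North 5, South 2, East 2, West 3, Central 2 (total 14).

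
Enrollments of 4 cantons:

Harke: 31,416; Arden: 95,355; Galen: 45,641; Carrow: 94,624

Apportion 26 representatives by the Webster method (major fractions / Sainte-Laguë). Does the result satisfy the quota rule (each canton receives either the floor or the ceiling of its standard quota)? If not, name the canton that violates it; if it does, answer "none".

Standard quotas: Harke 3.059, Arden 9.284, Galen 4.444, Carrow 9.213.
Webster allocation: Harke 3, Arden 9, Galen 5, Carrow 9.
Every allocation lies between the lower and upper quota.

none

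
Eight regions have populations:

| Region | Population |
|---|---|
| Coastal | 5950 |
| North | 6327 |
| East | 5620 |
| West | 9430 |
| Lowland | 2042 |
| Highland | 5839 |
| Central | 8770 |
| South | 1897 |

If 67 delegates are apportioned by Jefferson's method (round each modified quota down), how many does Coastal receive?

9

Standard divisor 45875/67 ≈ 684.701; standard quotas: Coastal 8.690, North 9.241, East 8.208, West 13.772, Lowland 2.982, Highland 8.528, Central 12.809, South 2.771.
Rounding down gives 8, 9, 8, 13, 2, 8, 12, 2 = 62 seats, so the divisor must be adjusted.
With modified divisor 640: modified quotas Coastal 9.297, North 9.886, East 8.781, West 14.734, Lowland 3.191, Highland 9.123, Central 13.703, South 2.964.
Rounding down: Coastal 9, North 9, East 8, West 14, Lowland 3, Highland 9, Central 13, South 2 (total 67).
Coastal receives 9.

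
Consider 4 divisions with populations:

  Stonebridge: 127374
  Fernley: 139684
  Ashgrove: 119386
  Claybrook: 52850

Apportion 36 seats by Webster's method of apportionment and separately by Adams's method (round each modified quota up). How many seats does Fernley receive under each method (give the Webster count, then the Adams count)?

12 and 11

Webster: Stonebridge 10, Fernley 12, Ashgrove 10, Claybrook 4.
Adams: Stonebridge 10, Fernley 11, Ashgrove 10, Claybrook 5.
Fernley gets 12 under Webster and 11 under Adams.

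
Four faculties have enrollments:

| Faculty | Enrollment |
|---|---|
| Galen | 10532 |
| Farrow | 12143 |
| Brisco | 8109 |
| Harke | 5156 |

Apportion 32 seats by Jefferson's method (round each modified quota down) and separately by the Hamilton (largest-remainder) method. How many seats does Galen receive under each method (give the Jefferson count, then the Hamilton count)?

Jefferson: Galen 10, Farrow 11, Brisco 7, Harke 4.
Hamilton: Galen 9, Farrow 11, Brisco 7, Harke 5.
Galen gets 10 under Jefferson and 9 under Hamilton.

10 and 9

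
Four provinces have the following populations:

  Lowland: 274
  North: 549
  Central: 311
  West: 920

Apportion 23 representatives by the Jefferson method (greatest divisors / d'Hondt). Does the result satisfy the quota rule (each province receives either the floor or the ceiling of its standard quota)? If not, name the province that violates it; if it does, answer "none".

none

Standard quotas: Lowland 3.068, North 6.148, Central 3.482, West 10.302.
Jefferson allocation: Lowland 3, North 6, Central 3, West 11.
Every allocation lies between the lower and upper quota.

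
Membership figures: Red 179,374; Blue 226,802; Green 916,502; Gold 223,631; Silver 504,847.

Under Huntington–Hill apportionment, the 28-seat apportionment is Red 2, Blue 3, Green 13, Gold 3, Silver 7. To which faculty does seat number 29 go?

Red

Priority for the next seat is population ÷ (√(s·(s+1))).
Priorities: Red 73229.129, Blue 65472.098, Green 67935.648, Gold 64556.709, Silver 67463.018.
Highest priority: Red.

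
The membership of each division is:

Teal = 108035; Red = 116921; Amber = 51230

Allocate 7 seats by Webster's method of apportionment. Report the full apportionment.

Teal 3, Red 3, Amber 1

Standard divisor 276186/7 ≈ 39455.143; standard quotas: Teal 2.738, Red 2.963, Amber 1.298.
Rounding to the nearest integer gives Teal 3, Red 3, Amber 1 — total 7, matching the house size, so no adjustment is needed.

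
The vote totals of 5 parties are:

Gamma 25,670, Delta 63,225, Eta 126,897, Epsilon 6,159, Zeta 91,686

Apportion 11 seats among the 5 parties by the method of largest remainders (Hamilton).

Gamma=1, Delta=2, Eta=5, Epsilon=0, Zeta=3

Standard divisor: 313637 ÷ 11 ≈ 28512.455.
Standard quotas: Gamma 0.9003, Delta 2.2175, Eta 4.4506, Epsilon 0.2160, Zeta 3.2156.
Lower quotas: Gamma 0, Delta 2, Eta 4, Epsilon 0, Zeta 3 (sum 9, leaving 2 seats).
Remainders in descending order: Gamma 0.9003, Eta 0.4506, Delta 0.2175, Epsilon 0.2160, Zeta 0.2156.
The surplus seats go to Gamma, Eta.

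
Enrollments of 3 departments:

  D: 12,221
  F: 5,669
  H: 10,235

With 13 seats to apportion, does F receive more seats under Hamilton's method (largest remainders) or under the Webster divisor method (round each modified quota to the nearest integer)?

Hamilton: D 6, F 2, H 5.
Webster: D 5, F 3, H 5.
F gets 2 under Hamilton and 3 under Webster.

Webster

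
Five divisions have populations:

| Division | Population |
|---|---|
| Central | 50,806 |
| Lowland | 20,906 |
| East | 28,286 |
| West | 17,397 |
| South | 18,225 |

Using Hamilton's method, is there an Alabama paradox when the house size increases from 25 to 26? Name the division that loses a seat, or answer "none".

At 25 seats: Central 10, Lowland 4, East 5, West 3, South 3.
At 26 seats: Central 10, Lowland 4, East 5, West 3, South 4.
No division's allocation decreased.

none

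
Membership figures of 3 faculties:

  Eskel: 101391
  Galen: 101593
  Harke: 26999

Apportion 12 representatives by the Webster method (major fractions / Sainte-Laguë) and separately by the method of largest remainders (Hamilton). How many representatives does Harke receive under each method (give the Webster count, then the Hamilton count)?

1 and 2

Webster: Eskel 5, Galen 6, Harke 1.
Hamilton: Eskel 5, Galen 5, Harke 2.
Harke gets 1 under Webster and 2 under Hamilton.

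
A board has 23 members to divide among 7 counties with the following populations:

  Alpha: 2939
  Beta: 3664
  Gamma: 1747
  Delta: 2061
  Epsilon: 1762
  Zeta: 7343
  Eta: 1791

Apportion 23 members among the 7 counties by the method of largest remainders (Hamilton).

Standard divisor: 21307 ÷ 23 ≈ 926.391.
Standard quotas: Alpha 3.1725, Beta 3.9551, Gamma 1.8858, Delta 2.2248, Epsilon 1.9020, Zeta 7.9265, Eta 1.9333.
Lower quotas: Alpha 3, Beta 3, Gamma 1, Delta 2, Epsilon 1, Zeta 7, Eta 1 (sum 18, leaving 5 seats).
Remainders in descending order: Beta 0.9551, Eta 0.9333, Zeta 0.9265, Epsilon 0.9020, Gamma 0.8858, Delta 0.2248, Alpha 0.1725.
The surplus seats go to Beta, Eta, Zeta, Epsilon, Gamma.

Alpha: 3; Beta: 4; Gamma: 2; Delta: 2; Epsilon: 2; Zeta: 8; Eta: 2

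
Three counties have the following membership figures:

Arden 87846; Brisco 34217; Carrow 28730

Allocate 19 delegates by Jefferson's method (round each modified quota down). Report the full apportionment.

Arden 12; Brisco 4; Carrow 3

Standard divisor 150793/19 ≈ 7936.474; standard quotas: Arden 11.069, Brisco 4.311, Carrow 3.620.
Rounding down gives 11, 4, 3 = 18 seats, so the divisor must be adjusted.
With modified divisor 7300: modified quotas Arden 12.034, Brisco 4.687, Carrow 3.936.
Rounding down: Arden 12, Brisco 4, Carrow 3 (total 19).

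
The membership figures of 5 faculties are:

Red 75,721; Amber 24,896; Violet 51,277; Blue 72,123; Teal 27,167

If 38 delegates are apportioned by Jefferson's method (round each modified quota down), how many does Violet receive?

8

Standard divisor 251184/38 ≈ 6610.105; standard quotas: Red 11.455, Amber 3.766, Violet 7.757, Blue 10.911, Teal 4.110.
Rounding down gives 11, 3, 7, 10, 4 = 35 seats, so the divisor must be adjusted.
With modified divisor 6270: modified quotas Red 12.077, Amber 3.971, Violet 8.178, Blue 11.503, Teal 4.333.
Rounding down: Red 12, Amber 3, Violet 8, Blue 11, Teal 4 (total 38).
Violet receives 8.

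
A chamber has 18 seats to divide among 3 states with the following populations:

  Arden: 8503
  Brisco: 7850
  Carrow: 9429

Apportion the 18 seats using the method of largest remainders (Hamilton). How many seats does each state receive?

Total 25782; standard divisor 25782/18 ≈ 1432.333.
Standard quotas: Arden 5.9365, Brisco 5.4806, Carrow 6.5830.
Lower quotas: Arden 5, Brisco 5, Carrow 6 (sum 16, leaving 2 seats).
Remainders in descending order: Arden 0.9365, Carrow 0.5830, Brisco 0.4806.
The surplus seats go to Arden, Carrow.

Arden 6, Brisco 5, Carrow 7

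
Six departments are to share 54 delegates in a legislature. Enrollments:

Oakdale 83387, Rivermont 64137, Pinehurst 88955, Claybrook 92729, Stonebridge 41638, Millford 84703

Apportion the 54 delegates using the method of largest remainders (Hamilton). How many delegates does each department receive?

Total 455549; standard divisor 455549/54 ≈ 8436.093.
Standard quotas: Oakdale 9.8846, Rivermont 7.6027, Pinehurst 10.5446, Claybrook 10.9919, Stonebridge 4.9357, Millford 10.0405.
Lower quotas: Oakdale 9, Rivermont 7, Pinehurst 10, Claybrook 10, Stonebridge 4, Millford 10 (sum 50, leaving 4 seats).
Remainders in descending order: Claybrook 0.9919, Stonebridge 0.9357, Oakdale 0.8846, Rivermont 0.6027, Pinehurst 0.5446, Millford 0.0405.
Largest remainders: Claybrook, Stonebridge, Oakdale, Rivermont receive the extra seats.

Oakdale 10, Rivermont 8, Pinehurst 10, Claybrook 11, Stonebridge 5, Millford 10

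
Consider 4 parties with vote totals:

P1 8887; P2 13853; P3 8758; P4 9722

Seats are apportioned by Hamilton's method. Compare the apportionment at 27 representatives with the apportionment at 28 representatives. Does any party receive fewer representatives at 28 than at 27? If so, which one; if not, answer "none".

none

At 27 seats: P1 6, P2 9, P3 6, P4 6.
At 28 seats: P1 6, P2 9, P3 6, P4 7.
No party's allocation decreased.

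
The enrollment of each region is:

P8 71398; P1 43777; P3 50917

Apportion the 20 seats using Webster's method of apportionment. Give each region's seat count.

P8: 9, P1: 5, P3: 6

Standard divisor 166092/20 ≈ 8304.6; standard quotas: P8 8.597, P1 5.271, P3 6.131.
Rounding to the nearest integer gives P8 9, P1 5, P3 6 — total 20, matching the house size, so no adjustment is needed.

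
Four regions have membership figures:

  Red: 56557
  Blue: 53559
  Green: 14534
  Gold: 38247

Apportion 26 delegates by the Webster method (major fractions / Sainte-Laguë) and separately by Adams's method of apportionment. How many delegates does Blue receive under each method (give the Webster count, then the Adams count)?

9 and 8

Webster: Red 9, Blue 9, Green 2, Gold 6.
Adams: Red 9, Blue 8, Green 3, Gold 6.
Blue gets 9 under Webster and 8 under Adams.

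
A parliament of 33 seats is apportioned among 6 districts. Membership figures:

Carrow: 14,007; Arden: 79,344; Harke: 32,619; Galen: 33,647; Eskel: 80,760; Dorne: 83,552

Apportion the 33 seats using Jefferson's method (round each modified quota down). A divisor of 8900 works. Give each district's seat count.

Carrow 1; Arden 8; Harke 3; Galen 3; Eskel 9; Dorne 9

With modified divisor 8900: modified quotas Carrow 1.574, Arden 8.915, Harke 3.665, Galen 3.781, Eskel 9.074, Dorne 9.388.
Rounding down: Carrow 1, Arden 8, Harke 3, Galen 3, Eskel 9, Dorne 9 (total 33).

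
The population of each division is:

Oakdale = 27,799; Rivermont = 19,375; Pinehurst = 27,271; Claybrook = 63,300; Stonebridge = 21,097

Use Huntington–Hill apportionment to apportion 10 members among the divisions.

With divisor 16595: modified quotas Oakdale 1.675, Rivermont 1.168, Pinehurst 1.643, Claybrook 3.814, Stonebridge 1.271.
Geometric-mean thresholds: Oakdale √(1·2)=1.414, Rivermont √(1·2)=1.414, Pinehurst √(1·2)=1.414, Claybrook √(3·4)=3.464, Stonebridge √(1·2)=1.414.
Each quota rounded against its threshold gives Oakdale 2, Rivermont 1, Pinehurst 2, Claybrook 4, Stonebridge 1 (total 10).

Oakdale: 2; Rivermont: 1; Pinehurst: 2; Claybrook: 4; Stonebridge: 1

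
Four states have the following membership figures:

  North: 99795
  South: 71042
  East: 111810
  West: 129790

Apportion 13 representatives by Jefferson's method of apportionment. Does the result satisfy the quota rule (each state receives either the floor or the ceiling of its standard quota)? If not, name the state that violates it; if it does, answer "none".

Standard quotas: North 3.146, South 2.239, East 3.524, West 4.091.
Jefferson allocation: North 3, South 2, East 4, West 4.
Every allocation lies between the lower and upper quota.

none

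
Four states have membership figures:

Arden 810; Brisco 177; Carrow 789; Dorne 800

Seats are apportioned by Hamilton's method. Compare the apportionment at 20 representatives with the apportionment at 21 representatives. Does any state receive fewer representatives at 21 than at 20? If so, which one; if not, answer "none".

At 20 seats: Arden 6, Brisco 2, Carrow 6, Dorne 6.
At 21 seats: Arden 7, Brisco 1, Carrow 6, Dorne 7.
Brisco drops from 2 to 1.

Brisco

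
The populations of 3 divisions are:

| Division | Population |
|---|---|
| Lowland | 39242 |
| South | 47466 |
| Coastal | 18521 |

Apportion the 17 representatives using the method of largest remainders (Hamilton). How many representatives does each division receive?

Total 105229; standard divisor 105229/17 ≈ 6189.941.
Standard quotas: Lowland 6.3396, South 7.6682, Coastal 2.9921.
Lower quotas: Lowland 6, South 7, Coastal 2 (sum 15, leaving 2 seats).
Remainders in descending order: Coastal 0.9921, South 0.6682, Lowland 0.3396.
Largest remainders: Coastal, South receive the extra seats.

Lowland 6, South 8, Coastal 3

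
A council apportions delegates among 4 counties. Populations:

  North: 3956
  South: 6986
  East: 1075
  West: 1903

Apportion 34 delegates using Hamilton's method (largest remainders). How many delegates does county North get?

10

The standard divisor is 13920/34 ≈ 409.412.
Standard quotas: North 9.6626, South 17.0635, East 2.6257, West 4.6481.
Lower quotas: North 9, South 17, East 2, West 4 (sum 32, leaving 2 seats).
Remainders in descending order: North 0.6626, West 0.6481, East 0.6257, South 0.0635.
Largest remainders: North, West receive the extra seats.
North receives 10.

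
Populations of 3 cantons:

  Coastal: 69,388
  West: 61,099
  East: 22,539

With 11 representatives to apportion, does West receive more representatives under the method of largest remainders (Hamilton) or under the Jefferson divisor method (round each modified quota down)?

Jefferson

Hamilton: Coastal 5, West 4, East 2.
Jefferson: Coastal 5, West 5, East 1.
West gets 4 under Hamilton and 5 under Jefferson.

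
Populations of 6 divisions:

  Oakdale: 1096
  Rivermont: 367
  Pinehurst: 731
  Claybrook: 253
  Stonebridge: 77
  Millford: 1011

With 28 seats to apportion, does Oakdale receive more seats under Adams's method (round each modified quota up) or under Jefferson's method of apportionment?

Adams: Oakdale 8, Rivermont 3, Pinehurst 6, Claybrook 2, Stonebridge 1, Millford 8.
Jefferson: Oakdale 9, Rivermont 3, Pinehurst 6, Claybrook 2, Stonebridge 0, Millford 8.
Oakdale gets 8 under Adams and 9 under Jefferson.

Jefferson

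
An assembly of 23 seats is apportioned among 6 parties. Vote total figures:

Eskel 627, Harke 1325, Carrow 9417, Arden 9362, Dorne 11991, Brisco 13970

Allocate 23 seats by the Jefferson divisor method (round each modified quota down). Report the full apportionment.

Standard divisor 46692/23 ≈ 2030.087; standard quotas: Eskel 0.309, Harke 0.653, Carrow 4.639, Arden 4.612, Dorne 5.907, Brisco 6.881.
Rounding down gives 0, 0, 4, 4, 5, 6 = 19 seats, so the divisor must be adjusted.
With modified divisor 1800: modified quotas Eskel 0.348, Harke 0.736, Carrow 5.232, Arden 5.201, Dorne 6.662, Brisco 7.761.
Rounding down: Eskel 0, Harke 0, Carrow 5, Arden 5, Dorne 6, Brisco 7 (total 23).

Eskel=0; Harke=0; Carrow=5; Arden=5; Dorne=6; Brisco=7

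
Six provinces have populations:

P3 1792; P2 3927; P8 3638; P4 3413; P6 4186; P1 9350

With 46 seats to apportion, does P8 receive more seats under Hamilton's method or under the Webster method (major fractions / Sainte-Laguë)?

Hamilton

Hamilton: P3 3, P2 7, P8 7, P4 6, P6 7, P1 16.
Webster: P3 3, P2 7, P8 6, P4 6, P6 7, P1 17.
P8 gets 7 under Hamilton and 6 under Webster.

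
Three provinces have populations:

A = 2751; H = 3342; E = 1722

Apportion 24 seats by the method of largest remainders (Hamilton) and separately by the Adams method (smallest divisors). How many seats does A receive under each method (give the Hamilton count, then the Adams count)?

Hamilton: A 9, H 10, E 5.
Adams: A 8, H 10, E 6.
A gets 9 under Hamilton and 8 under Adams.

9 and 8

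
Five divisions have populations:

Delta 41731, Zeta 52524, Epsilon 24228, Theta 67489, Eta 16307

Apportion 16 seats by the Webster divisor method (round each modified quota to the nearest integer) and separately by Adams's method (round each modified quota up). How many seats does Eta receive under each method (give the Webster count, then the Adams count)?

1 and 2

Webster: Delta 3, Zeta 4, Epsilon 2, Theta 6, Eta 1.
Adams: Delta 3, Zeta 4, Epsilon 2, Theta 5, Eta 2.
Eta gets 1 under Webster and 2 under Adams.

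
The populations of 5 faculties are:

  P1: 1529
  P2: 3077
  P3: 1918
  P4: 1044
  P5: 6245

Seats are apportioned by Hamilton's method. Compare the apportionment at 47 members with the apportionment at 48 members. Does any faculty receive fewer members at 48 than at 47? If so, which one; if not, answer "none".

At 47 seats: P1 5, P2 10, P3 7, P4 4, P5 21.
At 48 seats: P1 5, P2 11, P3 7, P4 3, P5 22.
P4 drops from 4 to 3.

P4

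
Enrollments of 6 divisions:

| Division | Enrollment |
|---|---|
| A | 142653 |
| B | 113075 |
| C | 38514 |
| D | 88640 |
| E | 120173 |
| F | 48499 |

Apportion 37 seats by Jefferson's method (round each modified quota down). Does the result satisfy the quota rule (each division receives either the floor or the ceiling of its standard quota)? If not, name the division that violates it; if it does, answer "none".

none

Standard quotas: A 9.570, B 7.585, C 2.584, D 5.946, E 8.062, F 3.253.
Jefferson allocation: A 10, B 8, C 2, D 6, E 8, F 3.
Every allocation lies between the lower and upper quota.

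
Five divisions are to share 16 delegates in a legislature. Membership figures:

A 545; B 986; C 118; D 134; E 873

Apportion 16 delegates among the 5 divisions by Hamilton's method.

A: 3, B: 6, C: 1, D: 1, E: 5

The standard divisor is 2656/16 = 166.
Standard quotas: A 3.283, B 5.940, C 0.711, D 0.807, E 5.259.
Lower quotas: A 3, B 5, C 0, D 0, E 5 (sum 13, leaving 3 seats).
Remainders in descending order: B 0.940, D 0.807, C 0.711, A 0.283, E 0.259.
The surplus seats go to B, D, C.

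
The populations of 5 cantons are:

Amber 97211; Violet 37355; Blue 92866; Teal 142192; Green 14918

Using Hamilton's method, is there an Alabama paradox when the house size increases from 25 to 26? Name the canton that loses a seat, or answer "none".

At 25 seats: Amber 6, Violet 3, Blue 6, Teal 9, Green 1.
At 26 seats: Amber 7, Violet 2, Blue 6, Teal 10, Green 1.
Violet drops from 3 to 2.

Violet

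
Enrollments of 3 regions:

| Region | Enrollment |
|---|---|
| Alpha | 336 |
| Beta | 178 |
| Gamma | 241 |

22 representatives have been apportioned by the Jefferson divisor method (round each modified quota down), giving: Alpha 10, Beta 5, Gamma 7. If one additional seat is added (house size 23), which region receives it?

Alpha

Priority for the next seat is population ÷ (current seats + 1).
Priorities: Alpha 30.545, Beta 29.667, Gamma 30.125.
Highest priority: Alpha.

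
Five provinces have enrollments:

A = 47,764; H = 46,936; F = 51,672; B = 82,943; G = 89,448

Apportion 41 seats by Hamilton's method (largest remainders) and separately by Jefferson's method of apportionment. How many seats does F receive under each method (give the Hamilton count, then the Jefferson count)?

7 and 6

Hamilton: A 6, H 6, F 7, B 11, G 11.
Jefferson: A 6, H 6, F 6, B 11, G 12.
F gets 7 under Hamilton and 6 under Jefferson.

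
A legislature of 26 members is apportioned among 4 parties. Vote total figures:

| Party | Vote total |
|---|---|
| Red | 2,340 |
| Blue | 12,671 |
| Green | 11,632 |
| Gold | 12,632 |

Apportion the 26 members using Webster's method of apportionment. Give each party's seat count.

Standard divisor 39275/26 ≈ 1510.577; standard quotas: Red 1.549, Blue 8.388, Green 7.700, Gold 8.362.
Rounding to the nearest integer gives Red 2, Blue 8, Green 8, Gold 8 — total 26, matching the house size, so no adjustment is needed.

Red 2; Blue 8; Green 8; Gold 8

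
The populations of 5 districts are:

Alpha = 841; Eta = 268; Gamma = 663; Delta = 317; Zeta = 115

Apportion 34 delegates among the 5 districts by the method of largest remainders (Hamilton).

Alpha: 13, Eta: 4, Gamma: 10, Delta: 5, Zeta: 2

Total 2204; standard divisor 2204/34 ≈ 64.824.
Standard quotas: Alpha 12.974, Eta 4.134, Gamma 10.228, Delta 4.890, Zeta 1.774.
Lower quotas: Alpha 12, Eta 4, Gamma 10, Delta 4, Zeta 1 (sum 31, leaving 3 seats).
Remainders in descending order: Alpha 0.974, Delta 0.890, Zeta 0.774, Gamma 0.228, Eta 0.134.
Largest remainders: Alpha, Delta, Zeta receive the extra seats.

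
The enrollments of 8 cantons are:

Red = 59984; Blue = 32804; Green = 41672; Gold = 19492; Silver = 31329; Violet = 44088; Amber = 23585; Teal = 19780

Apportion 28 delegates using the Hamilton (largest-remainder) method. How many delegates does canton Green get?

The standard divisor is 272734/28 ≈ 9740.5.
Standard quotas: Red 6.1582, Blue 3.3678, Green 4.2782, Gold 2.0011, Silver 3.2164, Violet 4.5263, Amber 2.4213, Teal 2.0307.
Lower quotas: Red 6, Blue 3, Green 4, Gold 2, Silver 3, Violet 4, Amber 2, Teal 2 (sum 26, leaving 2 seats).
Remainders in descending order: Violet 0.5263, Amber 0.4213, Blue 0.3678, Green 0.2782, Silver 0.2164, Red 0.1582, Teal 0.0307, Gold 0.0011.
Largest remainders: Violet, Amber receive the extra seats.
Green receives 4.

4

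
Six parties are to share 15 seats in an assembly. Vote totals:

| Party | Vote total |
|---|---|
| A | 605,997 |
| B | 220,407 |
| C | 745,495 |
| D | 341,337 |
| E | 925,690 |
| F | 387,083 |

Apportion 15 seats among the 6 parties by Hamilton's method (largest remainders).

Standard divisor: 3226009 ÷ 15 ≈ 215067.267.
Standard quotas: A 2.8177, B 1.0248, C 3.4663, D 1.5871, E 4.3042, F 1.7998.
Lower quotas: A 2, B 1, C 3, D 1, E 4, F 1 (sum 12, leaving 3 seats).
Remainders in descending order: A 0.8177, F 0.7998, D 0.5871, C 0.4663, E 0.3042, B 0.0248.
Largest remainders: A, F, D receive the extra seats.

A: 3; B: 1; C: 3; D: 2; E: 4; F: 2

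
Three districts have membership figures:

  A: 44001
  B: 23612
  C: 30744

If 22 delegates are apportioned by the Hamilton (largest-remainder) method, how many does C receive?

7

Total 98357; standard divisor 98357/22 ≈ 4470.773.
Standard quotas: A 9.8419, B 5.2814, C 6.8767.
Lower quotas: A 9, B 5, C 6 (sum 20, leaving 2 seats).
Remainders in descending order: C 0.8767, A 0.8419, B 0.2814.
The surplus seats go to C, A.
C receives 7.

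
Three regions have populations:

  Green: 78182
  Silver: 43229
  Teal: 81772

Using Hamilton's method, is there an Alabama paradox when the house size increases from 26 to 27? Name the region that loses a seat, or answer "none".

At 26 seats: Green 10, Silver 6, Teal 10.
At 27 seats: Green 10, Silver 6, Teal 11.
No region's allocation decreased.

none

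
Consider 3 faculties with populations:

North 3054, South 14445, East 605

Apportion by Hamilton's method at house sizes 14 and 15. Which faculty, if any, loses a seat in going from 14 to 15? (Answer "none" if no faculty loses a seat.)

East

At 14 seats: North 2, South 11, East 1.
At 15 seats: North 3, South 12, East 0.
East drops from 1 to 0.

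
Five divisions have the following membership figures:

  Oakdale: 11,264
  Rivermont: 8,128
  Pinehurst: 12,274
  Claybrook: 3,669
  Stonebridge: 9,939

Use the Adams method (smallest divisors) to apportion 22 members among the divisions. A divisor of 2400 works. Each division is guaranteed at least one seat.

With modified divisor 2400: modified quotas Oakdale 4.693, Rivermont 3.387, Pinehurst 5.114, Claybrook 1.529, Stonebridge 4.141.
Rounding up: Oakdale 5, Rivermont 4, Pinehurst 6, Claybrook 2, Stonebridge 5 (total 22).

Oakdale 5; Rivermont 4; Pinehurst 6; Claybrook 2; Stonebridge 5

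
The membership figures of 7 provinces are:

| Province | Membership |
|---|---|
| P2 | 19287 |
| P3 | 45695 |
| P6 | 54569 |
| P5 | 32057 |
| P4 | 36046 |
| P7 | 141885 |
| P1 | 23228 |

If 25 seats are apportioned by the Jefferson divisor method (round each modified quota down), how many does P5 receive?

Standard divisor 352767/25 ≈ 14110.68; standard quotas: P2 1.367, P3 3.238, P6 3.867, P5 2.272, P4 2.555, P7 10.055, P1 1.646.
Rounding down gives 1, 3, 3, 2, 2, 10, 1 = 22 seats, so the divisor must be adjusted.
With modified divisor 11900: modified quotas P2 1.621, P3 3.840, P6 4.586, P5 2.694, P4 3.029, P7 11.923, P1 1.952.
Rounding down: P2 1, P3 3, P6 4, P5 2, P4 3, P7 11, P1 1 (total 25).
P5 receives 2.

2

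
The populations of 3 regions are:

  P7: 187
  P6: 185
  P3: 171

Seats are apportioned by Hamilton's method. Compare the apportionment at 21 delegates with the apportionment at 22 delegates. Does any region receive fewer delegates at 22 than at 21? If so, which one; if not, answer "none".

At 21 seats: P7 7, P6 7, P3 7.
At 22 seats: P7 8, P6 7, P3 7.
No region's allocation decreased.

none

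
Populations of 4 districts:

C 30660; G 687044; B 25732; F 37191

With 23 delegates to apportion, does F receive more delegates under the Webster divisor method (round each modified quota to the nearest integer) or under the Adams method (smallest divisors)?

Webster: C 1, G 20, B 1, F 1.
Adams: C 1, G 19, B 1, F 2.
F gets 1 under Webster and 2 under Adams.

Adams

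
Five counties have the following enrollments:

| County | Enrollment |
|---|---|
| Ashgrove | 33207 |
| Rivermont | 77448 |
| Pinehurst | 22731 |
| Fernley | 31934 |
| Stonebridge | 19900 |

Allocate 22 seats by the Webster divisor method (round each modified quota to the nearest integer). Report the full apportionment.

Standard divisor 185220/22 ≈ 8419.091; standard quotas: Ashgrove 3.944, Rivermont 9.199, Pinehurst 2.700, Fernley 3.793, Stonebridge 2.364.
Rounding to the nearest integer gives Ashgrove 4, Rivermont 9, Pinehurst 3, Fernley 4, Stonebridge 2 — total 22, matching the house size, so no adjustment is needed.

Ashgrove=4, Rivermont=9, Pinehurst=3, Fernley=4, Stonebridge=2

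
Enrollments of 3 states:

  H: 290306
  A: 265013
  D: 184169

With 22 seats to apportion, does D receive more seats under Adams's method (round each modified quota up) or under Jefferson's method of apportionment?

Adams: H 8, A 8, D 6.
Jefferson: H 9, A 8, D 5.
D gets 6 under Adams and 5 under Jefferson.

Adams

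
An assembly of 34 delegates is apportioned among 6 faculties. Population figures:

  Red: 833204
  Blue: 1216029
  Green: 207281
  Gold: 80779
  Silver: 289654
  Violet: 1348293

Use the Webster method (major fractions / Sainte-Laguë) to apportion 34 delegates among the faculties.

Standard divisor 3975240/34 ≈ 116918.824; standard quotas: Red 7.126, Blue 10.401, Green 1.773, Gold 0.691, Silver 2.477, Violet 11.532.
Rounding to the nearest integer gives Red 7, Blue 10, Green 2, Gold 1, Silver 2, Violet 12 — total 34, matching the house size, so no adjustment is needed.

Red=7; Blue=10; Green=2; Gold=1; Silver=2; Violet=12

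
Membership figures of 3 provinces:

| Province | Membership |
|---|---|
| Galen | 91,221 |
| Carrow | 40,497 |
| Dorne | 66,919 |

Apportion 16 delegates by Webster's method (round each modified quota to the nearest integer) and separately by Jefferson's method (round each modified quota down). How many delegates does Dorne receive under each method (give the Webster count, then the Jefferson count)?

Webster: Galen 7, Carrow 3, Dorne 6.
Jefferson: Galen 8, Carrow 3, Dorne 5.
Dorne gets 6 under Webster and 5 under Jefferson.

6 and 5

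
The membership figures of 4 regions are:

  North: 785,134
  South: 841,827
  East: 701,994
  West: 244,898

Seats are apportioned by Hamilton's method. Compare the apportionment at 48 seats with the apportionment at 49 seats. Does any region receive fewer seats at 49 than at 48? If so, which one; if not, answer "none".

none

At 48 seats: North 15, South 16, East 13, West 4.
At 49 seats: North 15, South 16, East 13, West 5.
No region's allocation decreased.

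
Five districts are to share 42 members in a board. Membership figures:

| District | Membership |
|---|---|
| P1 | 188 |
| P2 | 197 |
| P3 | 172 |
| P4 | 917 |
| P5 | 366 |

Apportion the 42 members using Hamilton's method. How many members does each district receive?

P1 4, P2 5, P3 4, P4 21, P5 8

Standard divisor: 1840 ÷ 42 ≈ 43.81.
Standard quotas: P1 4.291, P2 4.497, P3 3.926, P4 20.932, P5 8.354.
Lower quotas: P1 4, P2 4, P3 3, P4 20, P5 8 (sum 39, leaving 3 seats).
Remainders in descending order: P4 0.932, P3 0.926, P2 0.497, P5 0.354, P1 0.291.
Largest remainders: P4, P3, P2 receive the extra seats.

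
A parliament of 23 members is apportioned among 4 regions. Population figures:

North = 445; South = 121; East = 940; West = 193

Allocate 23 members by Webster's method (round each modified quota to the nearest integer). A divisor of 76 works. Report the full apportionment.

North 6, South 2, East 12, West 3

With modified divisor 76: modified quotas North 5.855, South 1.592, East 12.368, West 2.539.
Rounding to the nearest integer: North 6, South 2, East 12, West 3 (total 23).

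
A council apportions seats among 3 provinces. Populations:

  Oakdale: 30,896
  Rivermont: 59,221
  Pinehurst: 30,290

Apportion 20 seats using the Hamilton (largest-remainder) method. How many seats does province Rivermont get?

The standard divisor is 120407/20 ≈ 6020.35.
Standard quotas: Oakdale 5.1319, Rivermont 9.8368, Pinehurst 5.0313.
Lower quotas: Oakdale 5, Rivermont 9, Pinehurst 5 (sum 19, leaving 1 seat).
Remainders in descending order: Rivermont 0.8368, Oakdale 0.1319, Pinehurst 0.0313.
Largest remainder: Rivermont receives the extra seat.
Rivermont receives 10.

10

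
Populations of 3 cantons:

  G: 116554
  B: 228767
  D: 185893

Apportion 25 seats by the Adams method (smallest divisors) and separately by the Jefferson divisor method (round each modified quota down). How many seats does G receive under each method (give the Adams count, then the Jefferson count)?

Adams: G 6, B 10, D 9.
Jefferson: G 5, B 11, D 9.
G gets 6 under Adams and 5 under Jefferson.

6 and 5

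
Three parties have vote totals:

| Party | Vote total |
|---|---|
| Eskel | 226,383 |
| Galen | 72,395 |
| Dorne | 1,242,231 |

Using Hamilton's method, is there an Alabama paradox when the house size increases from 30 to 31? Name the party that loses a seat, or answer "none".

Galen

At 30 seats: Eskel 4, Galen 2, Dorne 24.
At 31 seats: Eskel 5, Galen 1, Dorne 25.
Galen drops from 2 to 1.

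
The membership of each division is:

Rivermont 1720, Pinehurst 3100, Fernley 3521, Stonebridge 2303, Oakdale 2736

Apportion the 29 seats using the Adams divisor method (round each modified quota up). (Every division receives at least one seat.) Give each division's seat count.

Standard divisor 13380/29 ≈ 461.379; standard quotas: Rivermont 3.728, Pinehurst 6.719, Fernley 7.631, Stonebridge 4.992, Oakdale 5.930.
Rounding up gives 4, 7, 8, 5, 6 = 30 seats, so the divisor must be adjusted.
With modified divisor 510: modified quotas Rivermont 3.373, Pinehurst 6.078, Fernley 6.904, Stonebridge 4.516, Oakdale 5.365.
Rounding up: Rivermont 4, Pinehurst 7, Fernley 7, Stonebridge 5, Oakdale 6 (total 29).

Rivermont 4, Pinehurst 7, Fernley 7, Stonebridge 5, Oakdale 6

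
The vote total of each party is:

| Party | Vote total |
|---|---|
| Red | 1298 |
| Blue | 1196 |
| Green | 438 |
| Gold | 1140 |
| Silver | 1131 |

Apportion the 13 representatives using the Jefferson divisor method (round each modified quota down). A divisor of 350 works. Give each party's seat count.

With modified divisor 350: modified quotas Red 3.709, Blue 3.417, Green 1.251, Gold 3.257, Silver 3.231.
Rounding down: Red 3, Blue 3, Green 1, Gold 3, Silver 3 (total 13).

Red=3; Blue=3; Green=1; Gold=3; Silver=3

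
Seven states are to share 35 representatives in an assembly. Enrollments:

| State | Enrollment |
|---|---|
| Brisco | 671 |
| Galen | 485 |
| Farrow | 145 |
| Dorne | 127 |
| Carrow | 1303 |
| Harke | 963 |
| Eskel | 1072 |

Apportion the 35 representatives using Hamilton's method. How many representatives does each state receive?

Brisco=5, Galen=3, Farrow=1, Dorne=1, Carrow=10, Harke=7, Eskel=8

Standard divisor: 4766 ÷ 35 ≈ 136.171.
Standard quotas: Brisco 4.928, Galen 3.562, Farrow 1.065, Dorne 0.933, Carrow 9.569, Harke 7.072, Eskel 7.872.
Lower quotas: Brisco 4, Galen 3, Farrow 1, Dorne 0, Carrow 9, Harke 7, Eskel 7 (sum 31, leaving 4 seats).
Remainders in descending order: Dorne 0.933, Brisco 0.928, Eskel 0.872, Carrow 0.569, Galen 0.562, Harke 0.072, Farrow 0.065.
The surplus seats go to Dorne, Brisco, Eskel, Carrow.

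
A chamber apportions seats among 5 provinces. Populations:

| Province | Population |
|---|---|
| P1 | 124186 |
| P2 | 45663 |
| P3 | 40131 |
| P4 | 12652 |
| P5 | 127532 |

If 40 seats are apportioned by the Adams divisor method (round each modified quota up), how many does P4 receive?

Standard divisor 350164/40 ≈ 8754.1; standard quotas: P1 14.186, P2 5.216, P3 4.584, P4 1.445, P5 14.568.
Rounding up gives 15, 6, 5, 2, 15 = 43 seats, so the divisor must be adjusted.
With modified divisor 9300: modified quotas P1 13.353, P2 4.910, P3 4.315, P4 1.360, P5 13.713.
Rounding up: P1 14, P2 5, P3 5, P4 2, P5 14 (total 40).
P4 receives 2.

2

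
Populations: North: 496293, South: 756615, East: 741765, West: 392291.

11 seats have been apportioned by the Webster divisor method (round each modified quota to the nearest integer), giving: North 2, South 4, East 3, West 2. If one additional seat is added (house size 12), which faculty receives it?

East

Priority for the next seat is population ÷ (current seats + 0.5).
Priorities: North 198517.200, South 168136.667, East 211932.857, West 156916.400.
Highest priority: East.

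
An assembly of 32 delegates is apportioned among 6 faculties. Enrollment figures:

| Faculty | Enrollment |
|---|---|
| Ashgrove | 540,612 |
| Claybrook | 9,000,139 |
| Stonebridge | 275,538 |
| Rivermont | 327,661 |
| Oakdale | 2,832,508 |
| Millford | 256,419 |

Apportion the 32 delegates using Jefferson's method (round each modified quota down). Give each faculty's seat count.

Standard divisor 13232877/32 ≈ 413527.406; standard quotas: Ashgrove 1.307, Claybrook 21.764, Stonebridge 0.666, Rivermont 0.792, Oakdale 6.850, Millford 0.620.
Rounding down gives 1, 21, 0, 0, 6, 0 = 28 seats, so the divisor must be adjusted.
With modified divisor 367500: modified quotas Ashgrove 1.471, Claybrook 24.490, Stonebridge 0.750, Rivermont 0.892, Oakdale 7.708, Millford 0.698.
Rounding down: Ashgrove 1, Claybrook 24, Stonebridge 0, Rivermont 0, Oakdale 7, Millford 0 (total 32).

Ashgrove=1, Claybrook=24, Stonebridge=0, Rivermont=0, Oakdale=7, Millford=0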